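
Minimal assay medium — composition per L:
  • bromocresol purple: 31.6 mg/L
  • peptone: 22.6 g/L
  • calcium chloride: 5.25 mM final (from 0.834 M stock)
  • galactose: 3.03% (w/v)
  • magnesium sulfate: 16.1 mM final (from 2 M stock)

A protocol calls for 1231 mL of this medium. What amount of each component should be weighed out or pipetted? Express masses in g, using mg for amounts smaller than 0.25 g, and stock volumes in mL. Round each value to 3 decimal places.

bromocresol purple 38.900 mg; peptone 27.821 g; calcium chloride 7.749 mL; galactose 37.299 g; magnesium sulfate 9.910 mL

Target volume = 1231 mL = 1.231 L.
bromocresol purple: 31.6 mg/L × 1.231 L = 38.900 mg
peptone: 22.6 g/L × 1.231 L = 27.821 g
calcium chloride: V = C2·V2/C1 = 5.25 mM × 1231 mL ÷ 834 mM = 7.749 mL
galactose: 3.03 g per 100 mL × 1231 mL ÷ 100 = 37.299 g
magnesium sulfate: dilute stock: 16.1 mM × 1231 mL ÷ 2000 mM = 9.910 mL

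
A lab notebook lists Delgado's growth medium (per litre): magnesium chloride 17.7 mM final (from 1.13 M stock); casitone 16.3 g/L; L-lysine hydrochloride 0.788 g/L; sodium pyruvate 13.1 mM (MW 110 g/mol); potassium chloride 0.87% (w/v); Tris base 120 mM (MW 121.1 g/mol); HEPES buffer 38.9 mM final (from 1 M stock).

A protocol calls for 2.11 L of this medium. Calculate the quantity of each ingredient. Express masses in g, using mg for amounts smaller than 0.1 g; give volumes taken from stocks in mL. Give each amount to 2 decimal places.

magnesium chloride 33.05 mL; casitone 34.39 g; L-lysine hydrochloride 1.66 g; sodium pyruvate 3.04 g; potassium chloride 18.36 g; Tris base 30.66 g; HEPES buffer 82.08 mL

Working volume: 2.11 L.
magnesium chloride: C1V1 = C2V2 → 17.7 mM × 2110 mL ÷ 1130 mM = 33.05 mL
casitone: 16.3 g/L × 2.11 L = 34.39 g
L-lysine hydrochloride: 0.788 g/L × 2.11 L = 1.66 g
sodium pyruvate: 13.1 mmol/L × 110 g/mol × 2.11 L ÷ 1000 = 3.04 g
potassium chloride: 0.87 g per 100 mL × 2110 mL ÷ 100 = 18.36 g
Tris base: 120 mmol/L × 121.1 g/mol × 2.11 L ÷ 1000 = 30.66 g
HEPES buffer: V = C2·V2/C1 = 38.9 mM × 2110 mL ÷ 1000 mM = 82.08 mL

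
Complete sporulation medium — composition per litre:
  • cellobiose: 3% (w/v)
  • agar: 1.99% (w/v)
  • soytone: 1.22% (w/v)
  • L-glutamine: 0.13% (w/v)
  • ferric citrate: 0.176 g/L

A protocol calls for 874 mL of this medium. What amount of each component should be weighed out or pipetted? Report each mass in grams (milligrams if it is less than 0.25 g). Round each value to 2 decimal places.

cellobiose 26.22 g; agar 17.39 g; soytone 10.66 g; L-glutamine 1.14 g; ferric citrate 153.82 mg

Working volume: 874 mL = 0.874 L.
cellobiose: 3% w/v = 30 g/L → 30 × 0.874 L = 26.22 g
agar: 1.99% w/v = 19.9 g/L → 19.9 × 0.874 L = 17.39 g
soytone: 1.22 g per 100 mL × 874 mL ÷ 100 = 10.66 g
L-glutamine: 0.13 g per 100 mL × 874 mL ÷ 100 = 1.14 g
ferric citrate: 0.176 g/L × 0.874 L = 0.153824 g = 153.82 mg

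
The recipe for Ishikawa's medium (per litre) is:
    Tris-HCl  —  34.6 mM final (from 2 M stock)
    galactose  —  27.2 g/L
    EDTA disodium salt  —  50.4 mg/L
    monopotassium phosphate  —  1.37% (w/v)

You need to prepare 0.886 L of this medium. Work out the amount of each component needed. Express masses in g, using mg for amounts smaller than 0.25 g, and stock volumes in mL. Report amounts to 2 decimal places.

Tris-HCl 15.33 mL; galactose 24.10 g; EDTA disodium salt 44.65 mg; monopotassium phosphate 12.14 g

Scale factor relative to 1 L: 0.886.
Tris-HCl: C1V1 = C2V2 → 34.6 mM × 886 mL ÷ 2000 mM = 15.33 mL
galactose: 27.2 g/L × 0.886 L = 24.10 g
EDTA disodium salt: 50.4 mg/L × 0.886 L = 44.65 mg
monopotassium phosphate: 1.37% w/v = 13.7 g/L → 13.7 × 0.886 L = 12.14 g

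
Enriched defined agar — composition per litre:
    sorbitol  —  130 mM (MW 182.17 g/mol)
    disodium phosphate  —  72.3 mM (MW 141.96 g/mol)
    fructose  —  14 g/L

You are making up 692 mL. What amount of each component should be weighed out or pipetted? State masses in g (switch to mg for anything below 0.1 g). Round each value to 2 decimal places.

Target volume = 692 mL = 0.692 L.
sorbitol: 130 mmol/L × 182.17 g/mol × 0.692 L ÷ 1000 = 16.39 g
disodium phosphate: 72.3 mmol/L × 141.96 g/mol × 0.692 L ÷ 1000 = 7.10 g
fructose: 14 g/L × 0.692 L = 9.69 g

sorbitol 16.39 g; disodium phosphate 7.10 g; fructose 9.69 g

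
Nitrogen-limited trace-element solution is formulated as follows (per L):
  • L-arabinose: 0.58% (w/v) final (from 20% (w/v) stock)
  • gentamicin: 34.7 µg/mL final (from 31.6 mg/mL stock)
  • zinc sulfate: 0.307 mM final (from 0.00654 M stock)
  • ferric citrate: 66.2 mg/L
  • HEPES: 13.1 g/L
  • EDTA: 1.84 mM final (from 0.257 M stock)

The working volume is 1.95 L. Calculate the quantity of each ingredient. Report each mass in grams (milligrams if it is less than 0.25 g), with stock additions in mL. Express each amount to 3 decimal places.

L-arabinose 56.550 mL; gentamicin 2.141 mL; zinc sulfate 91.537 mL; ferric citrate 129.090 mg; HEPES 25.545 g; EDTA 13.961 mL

Working volume: 1.95 L.
L-arabinose: dilute stock: 0.58% ÷ 20% × 1950 mL = 56.550 mL
gentamicin: dilute stock: 34.7 µg/mL × 1950 mL ÷ 31600 µg/mL = 2.141 mL
zinc sulfate: dilute stock: 0.307 mM × 1950 mL ÷ 6.54 mM = 91.537 mL
ferric citrate: 66.2 mg/L × 1.95 L = 129.090 mg
HEPES: 13.1 g/L × 1.95 L = 25.545 g
EDTA: dilute stock: 1.84 mM × 1950 mL ÷ 257 mM = 13.961 mL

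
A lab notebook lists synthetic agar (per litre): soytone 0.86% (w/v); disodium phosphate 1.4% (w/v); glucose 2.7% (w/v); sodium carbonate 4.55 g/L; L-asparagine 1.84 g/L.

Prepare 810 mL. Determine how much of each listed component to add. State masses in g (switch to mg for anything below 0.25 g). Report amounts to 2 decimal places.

soytone 6.97 g; disodium phosphate 11.34 g; glucose 21.87 g; sodium carbonate 3.69 g; L-asparagine 1.49 g

Working volume: 810 mL = 0.81 L.
soytone: 0.86 g per 100 mL × 810 mL ÷ 100 = 6.97 g
disodium phosphate: 1.4% w/v = 14 g/L → 14 × 0.81 L = 11.34 g
glucose: 2.7% w/v = 27 g/L → 27 × 0.81 L = 21.87 g
sodium carbonate: 4.55 g/L × 0.81 L = 3.69 g
L-asparagine: 1.84 g/L × 0.81 L = 1.49 g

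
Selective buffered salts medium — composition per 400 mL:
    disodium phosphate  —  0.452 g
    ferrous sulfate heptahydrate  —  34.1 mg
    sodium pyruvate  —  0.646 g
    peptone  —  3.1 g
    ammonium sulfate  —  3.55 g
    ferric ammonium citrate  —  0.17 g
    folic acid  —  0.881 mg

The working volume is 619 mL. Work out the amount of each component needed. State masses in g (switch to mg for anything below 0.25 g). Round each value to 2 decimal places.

disodium phosphate 0.70 g; ferrous sulfate heptahydrate 52.77 mg; sodium pyruvate 1.00 g; peptone 4.80 g; ammonium sulfate 5.49 g; ferric ammonium citrate 0.26 g; folic acid 1.36 mg

Scale factor = 619 mL / 400 mL = 1.5475.
disodium phosphate: 0.452 g × (619 mL / 400 mL) = 0.70 g
ferrous sulfate heptahydrate: 34.1 mg × (619 mL / 400 mL) = 52.77 mg
sodium pyruvate: 0.646 g × (619 mL / 400 mL) = 1.00 g
peptone: 3.1 g × (619 mL / 400 mL) = 4.80 g
ammonium sulfate: 3.55 g × (619 mL / 400 mL) = 5.49 g
ferric ammonium citrate: 0.17 g × (619 mL / 400 mL) = 0.26 g
folic acid: 0.881 mg × (619 mL / 400 mL) = 1.36 mg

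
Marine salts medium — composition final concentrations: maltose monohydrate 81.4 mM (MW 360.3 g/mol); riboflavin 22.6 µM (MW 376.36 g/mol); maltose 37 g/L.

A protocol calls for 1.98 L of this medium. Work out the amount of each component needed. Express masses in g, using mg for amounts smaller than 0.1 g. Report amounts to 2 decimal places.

Scale factor relative to 1 L: 1.98.
maltose monohydrate: 81.4 mmol/L × 360.3 g/mol × 1.98 L ÷ 1000 = 58.07 g
riboflavin: 22.6 µmol/L × 376.36 g/mol × 1.98 L ÷ 1000 = 16.84 mg
maltose: 37 g/L × 1.98 L = 73.26 g

maltose monohydrate 58.07 g; riboflavin 16.84 mg; maltose 73.26 g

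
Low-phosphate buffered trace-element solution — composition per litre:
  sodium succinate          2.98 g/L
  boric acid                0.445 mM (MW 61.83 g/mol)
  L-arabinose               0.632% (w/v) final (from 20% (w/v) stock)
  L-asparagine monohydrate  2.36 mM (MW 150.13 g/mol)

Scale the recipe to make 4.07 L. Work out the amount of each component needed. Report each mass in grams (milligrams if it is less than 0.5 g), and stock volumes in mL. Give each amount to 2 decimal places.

sodium succinate 12.13 g; boric acid 111.98 mg; L-arabinose 128.61 mL; L-asparagine monohydrate 1.44 g

Scale factor relative to 1 L: 4.07.
sodium succinate: 2.98 g/L × 4.07 L = 12.13 g
boric acid: 0.445 mmol/L × 61.83 mg/mmol × 4.07 L = 111.98 mg
L-arabinose: C1V1 = C2V2 → 0.632% ÷ 20% × 4070 mL = 128.61 mL
L-asparagine monohydrate: 2.36 mmol/L × 150.13 g/mol × 4.07 L ÷ 1000 = 1.44 g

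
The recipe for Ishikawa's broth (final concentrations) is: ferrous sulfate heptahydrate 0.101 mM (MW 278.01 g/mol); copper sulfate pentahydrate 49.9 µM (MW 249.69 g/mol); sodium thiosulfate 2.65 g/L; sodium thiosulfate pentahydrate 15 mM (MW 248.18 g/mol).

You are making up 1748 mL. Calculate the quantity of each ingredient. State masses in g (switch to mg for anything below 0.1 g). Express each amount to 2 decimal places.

Scale factor relative to 1 L: 1.748.
ferrous sulfate heptahydrate: 0.101 mmol/L × 278.01 mg/mmol × 1.748 L = 49.08 mg
copper sulfate pentahydrate: 49.9 µmol/L × 249.69 g/mol × 1.748 L ÷ 1000 = 21.78 mg
sodium thiosulfate: 2.65 g/L × 1.748 L = 4.63 g
sodium thiosulfate pentahydrate: 15 mmol/L × 248.18 g/mol × 1.748 L ÷ 1000 = 6.51 g

ferrous sulfate heptahydrate 49.08 mg; copper sulfate pentahydrate 21.78 mg; sodium thiosulfate 4.63 g; sodium thiosulfate pentahydrate 6.51 g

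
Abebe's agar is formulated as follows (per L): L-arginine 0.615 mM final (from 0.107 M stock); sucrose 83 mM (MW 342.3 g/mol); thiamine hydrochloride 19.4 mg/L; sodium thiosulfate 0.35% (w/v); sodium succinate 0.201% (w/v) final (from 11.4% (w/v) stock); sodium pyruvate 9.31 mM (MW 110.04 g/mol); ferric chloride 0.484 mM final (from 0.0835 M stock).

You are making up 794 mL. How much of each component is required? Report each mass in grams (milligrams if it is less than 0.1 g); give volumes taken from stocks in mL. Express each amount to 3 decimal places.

Scale factor relative to 1 L: 0.794.
L-arginine: C1V1 = C2V2 → 0.615 mM × 794 mL ÷ 107 mM = 4.564 mL
sucrose: 83 mmol/L × 342.3 g/mol × 0.794 L ÷ 1000 = 22.558 g
thiamine hydrochloride: 19.4 mg/L × 0.794 L = 15.404 mg
sodium thiosulfate: 0.35 g per 100 mL × 794 mL ÷ 100 = 2.779 g
sodium succinate: V = C2·V2/C1 = 0.201% ÷ 11.4% × 794 mL = 13.999 mL
sodium pyruvate: 9.31 mmol/L × 110.04 g/mol × 0.794 L ÷ 1000 = 0.813 g
ferric chloride: C1V1 = C2V2 → 0.484 mM × 794 mL ÷ 83.5 mM = 4.602 mL

L-arginine 4.564 mL; sucrose 22.558 g; thiamine hydrochloride 15.404 mg; sodium thiosulfate 2.779 g; sodium succinate 13.999 mL; sodium pyruvate 0.813 g; ferric chloride 4.602 mL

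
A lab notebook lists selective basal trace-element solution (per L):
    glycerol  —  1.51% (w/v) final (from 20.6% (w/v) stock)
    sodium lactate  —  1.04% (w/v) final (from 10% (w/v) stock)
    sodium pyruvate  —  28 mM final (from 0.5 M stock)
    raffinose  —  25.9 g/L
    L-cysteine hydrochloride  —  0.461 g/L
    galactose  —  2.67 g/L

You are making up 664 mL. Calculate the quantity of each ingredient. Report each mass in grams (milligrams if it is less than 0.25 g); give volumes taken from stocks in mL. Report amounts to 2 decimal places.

glycerol 48.67 mL; sodium lactate 69.06 mL; sodium pyruvate 37.18 mL; raffinose 17.20 g; L-cysteine hydrochloride 0.31 g; galactose 1.77 g

Working volume: 664 mL = 0.664 L.
glycerol: V = C2·V2/C1 = 1.51% ÷ 20.6% × 664 mL = 48.67 mL
sodium lactate: V = C2·V2/C1 = 1.04% ÷ 10% × 664 mL = 69.06 mL
sodium pyruvate: V = C2·V2/C1 = 28 mM × 664 mL ÷ 500 mM = 37.18 mL
raffinose: 25.9 g/L × 0.664 L = 17.20 g
L-cysteine hydrochloride: 0.461 g/L × 0.664 L = 0.31 g
galactose: 2.67 g/L × 0.664 L = 1.77 g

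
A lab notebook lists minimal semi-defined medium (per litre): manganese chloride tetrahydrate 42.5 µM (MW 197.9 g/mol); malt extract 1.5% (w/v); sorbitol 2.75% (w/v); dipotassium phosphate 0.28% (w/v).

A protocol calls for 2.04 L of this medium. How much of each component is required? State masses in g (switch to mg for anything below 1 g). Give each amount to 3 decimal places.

manganese chloride tetrahydrate 17.158 mg; malt extract 30.600 g; sorbitol 56.100 g; dipotassium phosphate 5.712 g

Working volume: 2.04 L.
manganese chloride tetrahydrate: 42.5 µmol/L × 197.9 g/mol × 2.04 L ÷ 1000 = 17.158 mg
malt extract: 1.5 g per 100 mL × 2040 mL ÷ 100 = 30.600 g
sorbitol: 2.75 g per 100 mL × 2040 mL ÷ 100 = 56.100 g
dipotassium phosphate: 0.28% w/v = 2.8 g/L → 2.8 × 2.04 L = 5.712 g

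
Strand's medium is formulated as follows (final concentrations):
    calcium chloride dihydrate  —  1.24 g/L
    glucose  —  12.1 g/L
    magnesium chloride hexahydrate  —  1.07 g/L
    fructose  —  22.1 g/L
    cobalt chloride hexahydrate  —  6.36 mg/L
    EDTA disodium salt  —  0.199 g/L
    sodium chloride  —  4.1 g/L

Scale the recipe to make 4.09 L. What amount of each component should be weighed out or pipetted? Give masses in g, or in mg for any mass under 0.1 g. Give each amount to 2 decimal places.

Scale factor relative to 1 L: 4.09.
calcium chloride dihydrate: 1.24 g/L × 4.09 L = 5.07 g
glucose: 12.1 g/L × 4.09 L = 49.49 g
magnesium chloride hexahydrate: 1.07 g/L × 4.09 L = 4.38 g
fructose: 22.1 g/L × 4.09 L = 90.39 g
cobalt chloride hexahydrate: 6.36 mg/L × 4.09 L = 26.01 mg
EDTA disodium salt: 0.199 g/L × 4.09 L = 0.81 g
sodium chloride: 4.1 g/L × 4.09 L = 16.77 g

calcium chloride dihydrate 5.07 g; glucose 49.49 g; magnesium chloride hexahydrate 4.38 g; fructose 90.39 g; cobalt chloride hexahydrate 26.01 mg; EDTA disodium salt 0.81 g; sodium chloride 16.77 g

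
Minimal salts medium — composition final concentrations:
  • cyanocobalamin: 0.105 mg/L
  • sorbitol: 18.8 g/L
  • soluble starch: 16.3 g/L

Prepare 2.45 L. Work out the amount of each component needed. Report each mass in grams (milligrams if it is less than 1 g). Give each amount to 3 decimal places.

Working volume: 2.45 L.
cyanocobalamin: 0.105 mg/L × 2.45 L = 0.257 mg
sorbitol: 18.8 g/L × 2.45 L = 46.060 g
soluble starch: 16.3 g/L × 2.45 L = 39.935 g

cyanocobalamin 0.257 mg; sorbitol 46.060 g; soluble starch 39.935 g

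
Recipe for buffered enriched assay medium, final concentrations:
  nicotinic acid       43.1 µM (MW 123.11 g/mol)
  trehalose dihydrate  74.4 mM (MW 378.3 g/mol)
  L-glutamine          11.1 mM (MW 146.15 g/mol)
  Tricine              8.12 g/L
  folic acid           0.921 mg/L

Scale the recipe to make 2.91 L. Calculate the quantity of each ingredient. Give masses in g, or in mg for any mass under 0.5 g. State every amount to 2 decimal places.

Scale factor relative to 1 L: 2.91.
nicotinic acid: 43.1 µmol/L × 123.11 g/mol × 2.91 L ÷ 1000 = 15.44 mg
trehalose dihydrate: 74.4 mmol/L × 378.3 g/mol × 2.91 L ÷ 1000 = 81.90 g
L-glutamine: 11.1 mmol/L × 146.15 g/mol × 2.91 L ÷ 1000 = 4.72 g
Tricine: 8.12 g/L × 2.91 L = 23.63 g
folic acid: 0.921 mg/L × 2.91 L = 2.68 mg

nicotinic acid 15.44 mg; trehalose dihydrate 81.90 g; L-glutamine 4.72 g; Tricine 23.63 g; folic acid 2.68 mg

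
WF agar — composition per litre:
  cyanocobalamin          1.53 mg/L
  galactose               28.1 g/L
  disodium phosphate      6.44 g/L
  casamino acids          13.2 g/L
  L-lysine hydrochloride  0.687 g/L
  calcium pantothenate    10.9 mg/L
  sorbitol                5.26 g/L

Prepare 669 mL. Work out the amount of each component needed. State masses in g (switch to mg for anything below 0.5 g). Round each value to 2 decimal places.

Target volume = 669 mL = 0.669 L.
cyanocobalamin: 1.53 mg/L × 0.669 L = 1.02 mg
galactose: 28.1 g/L × 0.669 L = 18.80 g
disodium phosphate: 6.44 g/L × 0.669 L = 4.31 g
casamino acids: 13.2 g/L × 0.669 L = 8.83 g
L-lysine hydrochloride: 0.687 g/L × 0.669 L = 0.459603 g = 459.60 mg
calcium pantothenate: 10.9 mg/L × 0.669 L = 7.29 mg
sorbitol: 5.26 g/L × 0.669 L = 3.52 g

cyanocobalamin 1.02 mg; galactose 18.80 g; disodium phosphate 4.31 g; casamino acids 8.83 g; L-lysine hydrochloride 459.60 mg; calcium pantothenate 7.29 mg; sorbitol 3.52 g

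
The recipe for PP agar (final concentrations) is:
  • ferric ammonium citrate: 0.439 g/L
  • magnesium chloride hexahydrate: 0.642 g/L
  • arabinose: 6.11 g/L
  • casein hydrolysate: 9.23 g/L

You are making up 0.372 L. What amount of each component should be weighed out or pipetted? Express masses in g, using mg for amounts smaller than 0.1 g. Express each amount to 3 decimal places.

Scale factor relative to 1 L: 0.372.
ferric ammonium citrate: 0.439 g/L × 0.372 L = 0.163 g
magnesium chloride hexahydrate: 0.642 g/L × 0.372 L = 0.239 g
arabinose: 6.11 g/L × 0.372 L = 2.273 g
casein hydrolysate: 9.23 g/L × 0.372 L = 3.434 g

ferric ammonium citrate 0.163 g; magnesium chloride hexahydrate 0.239 g; arabinose 2.273 g; casein hydrolysate 3.434 g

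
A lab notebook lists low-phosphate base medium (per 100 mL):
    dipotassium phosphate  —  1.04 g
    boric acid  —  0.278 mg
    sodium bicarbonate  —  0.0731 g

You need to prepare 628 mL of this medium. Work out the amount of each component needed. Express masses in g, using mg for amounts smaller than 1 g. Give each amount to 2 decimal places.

Scale factor = 628 mL / 100 mL = 6.28.
dipotassium phosphate: 1.04 g × (628 mL / 100 mL) = 6.53 g
boric acid: 0.278 mg × (628 mL / 100 mL) = 1.75 mg
sodium bicarbonate: 0.0731 g × (628 mL / 100 mL) = 0.459068 g = 459.07 mg

dipotassium phosphate 6.53 g; boric acid 1.75 mg; sodium bicarbonate 459.07 mg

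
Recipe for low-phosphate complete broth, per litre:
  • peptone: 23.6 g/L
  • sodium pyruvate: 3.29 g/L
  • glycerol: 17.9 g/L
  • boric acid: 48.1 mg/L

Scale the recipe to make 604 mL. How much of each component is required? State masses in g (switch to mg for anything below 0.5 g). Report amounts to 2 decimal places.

peptone 14.25 g; sodium pyruvate 1.99 g; glycerol 10.81 g; boric acid 29.05 mg

Scale factor relative to 1 L: 0.604.
peptone: 23.6 g/L × 0.604 L = 14.25 g
sodium pyruvate: 3.29 g/L × 0.604 L = 1.99 g
glycerol: 17.9 g/L × 0.604 L = 10.81 g
boric acid: 48.1 mg/L × 0.604 L = 29.05 mg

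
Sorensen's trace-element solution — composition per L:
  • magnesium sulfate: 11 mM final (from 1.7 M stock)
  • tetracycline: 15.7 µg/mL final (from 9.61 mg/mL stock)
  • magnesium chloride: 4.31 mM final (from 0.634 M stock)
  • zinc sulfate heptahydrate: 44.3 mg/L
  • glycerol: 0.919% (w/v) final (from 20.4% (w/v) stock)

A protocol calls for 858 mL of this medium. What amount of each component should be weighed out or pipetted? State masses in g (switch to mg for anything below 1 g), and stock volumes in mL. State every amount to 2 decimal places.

Working volume: 858 mL = 0.858 L.
magnesium sulfate: V = C2·V2/C1 = 11 mM × 858 mL ÷ 1700 mM = 5.55 mL
tetracycline: dilute stock: 15.7 µg/mL × 858 mL ÷ 9610 µg/mL = 1.40 mL
magnesium chloride: V = C2·V2/C1 = 4.31 mM × 858 mL ÷ 634 mM = 5.83 mL
zinc sulfate heptahydrate: 44.3 mg/L × 0.858 L = 38.01 mg
glycerol: V = C2·V2/C1 = 0.919% ÷ 20.4% × 858 mL = 38.65 mL

magnesium sulfate 5.55 mL; tetracycline 1.40 mL; magnesium chloride 5.83 mL; zinc sulfate heptahydrate 38.01 mg; glycerol 38.65 mL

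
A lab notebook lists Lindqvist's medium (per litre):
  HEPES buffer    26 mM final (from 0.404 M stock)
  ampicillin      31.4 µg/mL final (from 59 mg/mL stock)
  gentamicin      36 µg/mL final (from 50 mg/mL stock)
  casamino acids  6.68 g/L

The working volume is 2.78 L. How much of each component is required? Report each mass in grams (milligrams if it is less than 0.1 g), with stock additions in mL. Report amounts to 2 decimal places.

HEPES buffer 178.91 mL; ampicillin 1.48 mL; gentamicin 2.00 mL; casamino acids 18.57 g

Working volume: 2.78 L.
HEPES buffer: C1V1 = C2V2 → 26 mM × 2780 mL ÷ 404 mM = 178.91 mL
ampicillin: C1V1 = C2V2 → 31.4 µg/mL × 2780 mL ÷ 59000 µg/mL = 1.48 mL
gentamicin: dilute stock: 36 µg/mL × 2780 mL ÷ 50000 µg/mL = 2.00 mL
casamino acids: 6.68 g/L × 2.78 L = 18.57 g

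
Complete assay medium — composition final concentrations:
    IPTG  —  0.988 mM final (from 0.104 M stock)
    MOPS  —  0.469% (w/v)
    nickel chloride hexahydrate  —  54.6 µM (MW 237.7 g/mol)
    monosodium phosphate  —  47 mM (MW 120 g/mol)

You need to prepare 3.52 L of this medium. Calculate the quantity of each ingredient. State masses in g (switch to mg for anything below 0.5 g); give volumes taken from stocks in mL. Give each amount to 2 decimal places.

IPTG 33.44 mL; MOPS 16.51 g; nickel chloride hexahydrate 45.68 mg; monosodium phosphate 19.85 g

Scale factor relative to 1 L: 3.52.
IPTG: C1V1 = C2V2 → 0.988 mM × 3520 mL ÷ 104 mM = 33.44 mL
MOPS: 0.469 g per 100 mL × 3520 mL ÷ 100 = 16.51 g
nickel chloride hexahydrate: 54.6 µmol/L × 237.7 g/mol × 3.52 L ÷ 1000 = 45.68 mg
monosodium phosphate: 47 mmol/L × 120 g/mol × 3.52 L ÷ 1000 = 19.85 g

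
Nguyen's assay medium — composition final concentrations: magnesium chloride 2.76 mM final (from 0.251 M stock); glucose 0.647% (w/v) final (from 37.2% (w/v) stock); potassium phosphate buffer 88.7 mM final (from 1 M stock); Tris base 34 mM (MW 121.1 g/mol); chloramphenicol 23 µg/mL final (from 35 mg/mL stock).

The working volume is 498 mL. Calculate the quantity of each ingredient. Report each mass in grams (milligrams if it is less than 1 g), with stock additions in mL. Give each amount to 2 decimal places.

magnesium chloride 5.48 mL; glucose 8.66 mL; potassium phosphate buffer 44.17 mL; Tris base 2.05 g; chloramphenicol 0.33 mL

Scale factor relative to 1 L: 0.498.
magnesium chloride: C1V1 = C2V2 → 2.76 mM × 498 mL ÷ 251 mM = 5.48 mL
glucose: C1V1 = C2V2 → 0.647% ÷ 37.2% × 498 mL = 8.66 mL
potassium phosphate buffer: C1V1 = C2V2 → 88.7 mM × 498 mL ÷ 1000 mM = 44.17 mL
Tris base: 34 mmol/L × 121.1 g/mol × 0.498 L ÷ 1000 = 2.05 g
chloramphenicol: C1V1 = C2V2 → 23 µg/mL × 498 mL ÷ 35000 µg/mL = 0.33 mL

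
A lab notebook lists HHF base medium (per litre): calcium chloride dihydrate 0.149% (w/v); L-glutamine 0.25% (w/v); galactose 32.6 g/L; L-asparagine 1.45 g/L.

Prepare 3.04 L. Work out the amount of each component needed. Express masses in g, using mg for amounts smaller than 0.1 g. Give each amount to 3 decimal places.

Scale factor relative to 1 L: 3.04.
calcium chloride dihydrate: 0.149 g per 100 mL × 3040 mL ÷ 100 = 4.530 g
L-glutamine: 0.25% w/v = 2.5 g/L → 2.5 × 3.04 L = 7.600 g
galactose: 32.6 g/L × 3.04 L = 99.104 g
L-asparagine: 1.45 g/L × 3.04 L = 4.408 g

calcium chloride dihydrate 4.530 g; L-glutamine 7.600 g; galactose 99.104 g; L-asparagine 4.408 g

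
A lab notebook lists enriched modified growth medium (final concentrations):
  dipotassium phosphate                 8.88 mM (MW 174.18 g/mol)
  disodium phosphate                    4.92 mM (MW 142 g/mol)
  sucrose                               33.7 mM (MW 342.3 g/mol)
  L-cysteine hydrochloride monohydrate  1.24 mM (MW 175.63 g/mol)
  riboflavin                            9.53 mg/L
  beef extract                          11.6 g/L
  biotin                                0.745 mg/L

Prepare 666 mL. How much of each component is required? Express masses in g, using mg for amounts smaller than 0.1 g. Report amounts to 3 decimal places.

Working volume: 666 mL = 0.666 L.
dipotassium phosphate: 8.88 mmol/L × 174.18 g/mol × 0.666 L ÷ 1000 = 1.030 g
disodium phosphate: 4.92 mmol/L × 142 g/mol × 0.666 L ÷ 1000 = 0.465 g
sucrose: 33.7 mmol/L × 342.3 g/mol × 0.666 L ÷ 1000 = 7.683 g
L-cysteine hydrochloride monohydrate: 1.24 mmol/L × 175.63 g/mol × 0.666 L ÷ 1000 = 0.145 g
riboflavin: 9.53 mg/L × 0.666 L = 6.347 mg
beef extract: 11.6 g/L × 0.666 L = 7.726 g
biotin: 0.745 mg/L × 0.666 L = 0.496 mg

dipotassium phosphate 1.030 g; disodium phosphate 0.465 g; sucrose 7.683 g; L-cysteine hydrochloride monohydrate 0.145 g; riboflavin 6.347 mg; beef extract 7.726 g; biotin 0.496 mg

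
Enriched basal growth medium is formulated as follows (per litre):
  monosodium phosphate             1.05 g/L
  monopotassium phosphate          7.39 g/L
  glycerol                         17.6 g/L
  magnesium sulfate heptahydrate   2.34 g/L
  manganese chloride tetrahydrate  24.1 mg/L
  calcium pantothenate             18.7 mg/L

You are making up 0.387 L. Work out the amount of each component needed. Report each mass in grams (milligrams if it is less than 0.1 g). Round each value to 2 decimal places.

Scale factor relative to 1 L: 0.387.
monosodium phosphate: 1.05 g/L × 0.387 L = 0.41 g
monopotassium phosphate: 7.39 g/L × 0.387 L = 2.86 g
glycerol: 17.6 g/L × 0.387 L = 6.81 g
magnesium sulfate heptahydrate: 2.34 g/L × 0.387 L = 0.91 g
manganese chloride tetrahydrate: 24.1 mg/L × 0.387 L = 9.33 mg
calcium pantothenate: 18.7 mg/L × 0.387 L = 7.24 mg

monosodium phosphate 0.41 g; monopotassium phosphate 2.86 g; glycerol 6.81 g; magnesium sulfate heptahydrate 0.91 g; manganese chloride tetrahydrate 9.33 mg; calcium pantothenate 7.24 mg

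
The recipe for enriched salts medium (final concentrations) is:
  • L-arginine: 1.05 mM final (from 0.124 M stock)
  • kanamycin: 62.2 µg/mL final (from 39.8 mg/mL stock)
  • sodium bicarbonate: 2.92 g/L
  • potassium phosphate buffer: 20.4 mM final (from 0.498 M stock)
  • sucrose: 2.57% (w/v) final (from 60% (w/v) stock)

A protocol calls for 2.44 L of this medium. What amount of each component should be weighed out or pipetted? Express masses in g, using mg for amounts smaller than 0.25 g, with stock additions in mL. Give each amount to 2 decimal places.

Working volume: 2.44 L.
L-arginine: dilute stock: 1.05 mM × 2440 mL ÷ 124 mM = 20.66 mL
kanamycin: V = C2·V2/C1 = 62.2 µg/mL × 2440 mL ÷ 39800 µg/mL = 3.81 mL
sodium bicarbonate: 2.92 g/L × 2.44 L = 7.12 g
potassium phosphate buffer: V = C2·V2/C1 = 20.4 mM × 2440 mL ÷ 498 mM = 99.95 mL
sucrose: C1V1 = C2V2 → 2.57% ÷ 60% × 2440 mL = 104.51 mL

L-arginine 20.66 mL; kanamycin 3.81 mL; sodium bicarbonate 7.12 g; potassium phosphate buffer 99.95 mL; sucrose 104.51 mL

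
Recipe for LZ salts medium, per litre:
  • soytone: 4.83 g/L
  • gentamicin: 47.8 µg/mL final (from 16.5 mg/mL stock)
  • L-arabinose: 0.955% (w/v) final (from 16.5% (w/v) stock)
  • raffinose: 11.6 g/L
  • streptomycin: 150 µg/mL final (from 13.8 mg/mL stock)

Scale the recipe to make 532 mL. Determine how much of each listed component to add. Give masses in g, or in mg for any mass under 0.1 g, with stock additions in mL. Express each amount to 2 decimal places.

soytone 2.57 g; gentamicin 1.54 mL; L-arabinose 30.79 mL; raffinose 6.17 g; streptomycin 5.78 mL

Target volume = 532 mL = 0.532 L.
soytone: 4.83 g/L × 0.532 L = 2.57 g
gentamicin: V = C2·V2/C1 = 47.8 µg/mL × 532 mL ÷ 16500 µg/mL = 1.54 mL
L-arabinose: C1V1 = C2V2 → 0.955% ÷ 16.5% × 532 mL = 30.79 mL
raffinose: 11.6 g/L × 0.532 L = 6.17 g
streptomycin: V = C2·V2/C1 = 150 µg/mL × 532 mL ÷ 13800 µg/mL = 5.78 mL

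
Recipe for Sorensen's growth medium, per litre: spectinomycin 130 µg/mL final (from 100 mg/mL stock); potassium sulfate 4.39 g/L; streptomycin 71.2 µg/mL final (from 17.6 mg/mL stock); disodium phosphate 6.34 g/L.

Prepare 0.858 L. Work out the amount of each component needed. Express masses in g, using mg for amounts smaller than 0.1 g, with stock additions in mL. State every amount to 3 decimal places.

spectinomycin 1.115 mL; potassium sulfate 3.767 g; streptomycin 3.471 mL; disodium phosphate 5.440 g

Scale factor relative to 1 L: 0.858.
spectinomycin: V = C2·V2/C1 = 130 µg/mL × 858 mL ÷ 100000 µg/mL = 1.115 mL
potassium sulfate: 4.39 g/L × 0.858 L = 3.767 g
streptomycin: dilute stock: 71.2 µg/mL × 858 mL ÷ 17600 µg/mL = 3.471 mL
disodium phosphate: 6.34 g/L × 0.858 L = 5.440 g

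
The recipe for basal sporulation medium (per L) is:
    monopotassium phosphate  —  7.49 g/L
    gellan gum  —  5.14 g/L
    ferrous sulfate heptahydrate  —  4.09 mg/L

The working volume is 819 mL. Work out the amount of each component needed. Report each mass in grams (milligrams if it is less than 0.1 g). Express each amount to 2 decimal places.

Working volume: 819 mL = 0.819 L.
monopotassium phosphate: 7.49 g/L × 0.819 L = 6.13 g
gellan gum: 5.14 g/L × 0.819 L = 4.21 g
ferrous sulfate heptahydrate: 4.09 mg/L × 0.819 L = 3.35 mg

monopotassium phosphate 6.13 g; gellan gum 4.21 g; ferrous sulfate heptahydrate 3.35 mg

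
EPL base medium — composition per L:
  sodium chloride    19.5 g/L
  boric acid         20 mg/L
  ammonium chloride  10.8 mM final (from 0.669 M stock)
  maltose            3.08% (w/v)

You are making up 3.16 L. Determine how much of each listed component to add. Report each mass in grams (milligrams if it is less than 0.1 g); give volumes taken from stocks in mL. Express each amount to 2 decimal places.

sodium chloride 61.62 g; boric acid 63.20 mg; ammonium chloride 51.01 mL; maltose 97.33 g

Working volume: 3.16 L.
sodium chloride: 19.5 g/L × 3.16 L = 61.62 g
boric acid: 20 mg/L × 3.16 L = 63.20 mg
ammonium chloride: dilute stock: 10.8 mM × 3160 mL ÷ 669 mM = 51.01 mL
maltose: 3.08 g per 100 mL × 3160 mL ÷ 100 = 97.33 g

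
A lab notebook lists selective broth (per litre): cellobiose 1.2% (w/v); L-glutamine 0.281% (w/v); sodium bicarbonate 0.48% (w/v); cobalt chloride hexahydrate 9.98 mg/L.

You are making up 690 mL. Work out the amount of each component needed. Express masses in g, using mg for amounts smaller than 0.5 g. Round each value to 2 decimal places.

cellobiose 8.28 g; L-glutamine 1.94 g; sodium bicarbonate 3.31 g; cobalt chloride hexahydrate 6.89 mg

Target volume = 690 mL = 0.69 L.
cellobiose: 1.2% w/v = 12 g/L → 12 × 0.69 L = 8.28 g
L-glutamine: 0.281% w/v = 2.81 g/L → 2.81 × 0.69 L = 1.94 g
sodium bicarbonate: 0.48 g per 100 mL × 690 mL ÷ 100 = 3.31 g
cobalt chloride hexahydrate: 9.98 mg/L × 0.69 L = 6.89 mg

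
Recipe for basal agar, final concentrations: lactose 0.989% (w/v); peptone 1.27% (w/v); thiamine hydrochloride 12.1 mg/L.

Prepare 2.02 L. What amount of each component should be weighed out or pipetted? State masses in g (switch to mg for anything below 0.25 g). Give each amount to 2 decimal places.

Working volume: 2.02 L.
lactose: 0.989% w/v = 9.89 g/L → 9.89 × 2.02 L = 19.98 g
peptone: 1.27 g per 100 mL × 2020 mL ÷ 100 = 25.65 g
thiamine hydrochloride: 12.1 mg/L × 2.02 L = 24.44 mg

lactose 19.98 g; peptone 25.65 g; thiamine hydrochloride 24.44 mg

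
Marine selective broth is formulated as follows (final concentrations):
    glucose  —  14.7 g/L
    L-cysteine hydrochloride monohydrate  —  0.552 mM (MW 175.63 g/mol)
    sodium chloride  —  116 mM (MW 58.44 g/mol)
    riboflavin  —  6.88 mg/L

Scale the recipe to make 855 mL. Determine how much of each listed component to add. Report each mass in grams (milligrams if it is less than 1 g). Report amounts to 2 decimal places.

Target volume = 855 mL = 0.855 L.
glucose: 14.7 g/L × 0.855 L = 12.57 g
L-cysteine hydrochloride monohydrate: 0.552 mmol/L × 175.63 mg/mmol × 0.855 L = 82.89 mg
sodium chloride: 116 mmol/L × 58.44 g/mol × 0.855 L ÷ 1000 = 5.80 g
riboflavin: 6.88 mg/L × 0.855 L = 5.88 mg

glucose 12.57 g; L-cysteine hydrochloride monohydrate 82.89 mg; sodium chloride 5.80 g; riboflavin 5.88 mg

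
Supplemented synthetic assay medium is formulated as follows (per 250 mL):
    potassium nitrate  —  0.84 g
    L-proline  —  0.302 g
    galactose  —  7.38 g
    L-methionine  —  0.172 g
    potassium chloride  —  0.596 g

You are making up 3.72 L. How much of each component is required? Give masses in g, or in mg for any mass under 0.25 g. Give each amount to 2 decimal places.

Scale factor = 3720 mL / 250 mL = 14.88.
potassium nitrate: 0.84 g × (3720 mL / 250 mL) = 12.50 g
L-proline: 0.302 g × (3720 mL / 250 mL) = 4.49 g
galactose: 7.38 g × (3720 mL / 250 mL) = 109.81 g
L-methionine: 0.172 g × (3720 mL / 250 mL) = 2.56 g
potassium chloride: 0.596 g × (3720 mL / 250 mL) = 8.87 g

potassium nitrate 12.50 g; L-proline 4.49 g; galactose 109.81 g; L-methionine 2.56 g; potassium chloride 8.87 g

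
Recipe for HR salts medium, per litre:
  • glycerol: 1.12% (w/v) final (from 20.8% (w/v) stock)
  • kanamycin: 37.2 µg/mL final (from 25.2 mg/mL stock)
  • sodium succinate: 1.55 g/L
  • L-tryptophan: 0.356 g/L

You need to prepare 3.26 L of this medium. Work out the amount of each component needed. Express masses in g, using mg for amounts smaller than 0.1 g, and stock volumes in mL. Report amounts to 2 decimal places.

Scale factor relative to 1 L: 3.26.
glycerol: V = C2·V2/C1 = 1.12% ÷ 20.8% × 3260 mL = 175.54 mL
kanamycin: dilute stock: 37.2 µg/mL × 3260 mL ÷ 25200 µg/mL = 4.81 mL
sodium succinate: 1.55 g/L × 3.26 L = 5.05 g
L-tryptophan: 0.356 g/L × 3.26 L = 1.16 g

glycerol 175.54 mL; kanamycin 4.81 mL; sodium succinate 5.05 g; L-tryptophan 1.16 g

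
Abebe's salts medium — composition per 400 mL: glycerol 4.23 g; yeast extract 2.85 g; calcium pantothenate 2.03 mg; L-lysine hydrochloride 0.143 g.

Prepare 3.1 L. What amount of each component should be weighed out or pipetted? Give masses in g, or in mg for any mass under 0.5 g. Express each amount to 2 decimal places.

glycerol 32.78 g; yeast extract 22.09 g; calcium pantothenate 15.73 mg; L-lysine hydrochloride 1.11 g

Ratio of target to recipe volume: 3100 / 400 = 7.75.
glycerol: 4.23 g × (3100 mL / 400 mL) = 32.78 g
yeast extract: 2.85 g × (3100 mL / 400 mL) = 22.09 g
calcium pantothenate: 2.03 mg × (3100 mL / 400 mL) = 15.73 mg
L-lysine hydrochloride: 0.143 g × (3100 mL / 400 mL) = 1.11 g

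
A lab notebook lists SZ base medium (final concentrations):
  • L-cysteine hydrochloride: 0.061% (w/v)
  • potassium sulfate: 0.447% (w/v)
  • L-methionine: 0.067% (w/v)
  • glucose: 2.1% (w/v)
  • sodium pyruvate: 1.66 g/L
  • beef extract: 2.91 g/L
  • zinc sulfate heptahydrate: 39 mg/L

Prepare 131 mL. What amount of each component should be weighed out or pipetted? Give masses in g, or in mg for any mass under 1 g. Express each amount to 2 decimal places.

L-cysteine hydrochloride 79.91 mg; potassium sulfate 585.57 mg; L-methionine 87.77 mg; glucose 2.75 g; sodium pyruvate 217.46 mg; beef extract 381.21 mg; zinc sulfate heptahydrate 5.11 mg

Working volume: 131 mL = 0.131 L.
L-cysteine hydrochloride: 0.061 g per 100 mL × 131 mL ÷ 100 = 0.07991 g = 79.91 mg
potassium sulfate: 0.447 g per 100 mL × 131 mL ÷ 100 = 0.58557 g = 585.57 mg
L-methionine: 0.067 g per 100 mL × 131 mL ÷ 100 = 0.08777 g = 87.77 mg
glucose: 2.1% w/v = 21 g/L → 21 × 0.131 L = 2.75 g
sodium pyruvate: 1.66 g/L × 0.131 L = 0.21746 g = 217.46 mg
beef extract: 2.91 g/L × 0.131 L = 0.38121 g = 381.21 mg
zinc sulfate heptahydrate: 39 mg/L × 0.131 L = 5.11 mg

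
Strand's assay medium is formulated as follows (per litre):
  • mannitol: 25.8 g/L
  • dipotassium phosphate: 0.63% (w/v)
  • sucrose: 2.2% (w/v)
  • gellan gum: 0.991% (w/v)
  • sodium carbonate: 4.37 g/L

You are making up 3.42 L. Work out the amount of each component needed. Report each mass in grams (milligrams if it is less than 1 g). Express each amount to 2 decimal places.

Scale factor relative to 1 L: 3.42.
mannitol: 25.8 g/L × 3.42 L = 88.24 g
dipotassium phosphate: 0.63% w/v = 6.3 g/L → 6.3 × 3.42 L = 21.55 g
sucrose: 2.2 g per 100 mL × 3420 mL ÷ 100 = 75.24 g
gellan gum: 0.991 g per 100 mL × 3420 mL ÷ 100 = 33.89 g
sodium carbonate: 4.37 g/L × 3.42 L = 14.95 g

mannitol 88.24 g; dipotassium phosphate 21.55 g; sucrose 75.24 g; gellan gum 33.89 g; sodium carbonate 14.95 g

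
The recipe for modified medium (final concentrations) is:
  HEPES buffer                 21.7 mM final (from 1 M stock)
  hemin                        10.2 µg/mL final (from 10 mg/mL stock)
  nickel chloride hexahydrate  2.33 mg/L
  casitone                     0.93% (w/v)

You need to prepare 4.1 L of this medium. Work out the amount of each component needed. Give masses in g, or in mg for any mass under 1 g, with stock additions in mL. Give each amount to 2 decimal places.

Scale factor relative to 1 L: 4.1.
HEPES buffer: V = C2·V2/C1 = 21.7 mM × 4100 mL ÷ 1000 mM = 88.97 mL
hemin: C1V1 = C2V2 → 10.2 µg/mL × 4100 mL ÷ 10000 µg/mL = 4.18 mL
nickel chloride hexahydrate: 2.33 mg/L × 4.1 L = 9.55 mg
casitone: 0.93 g per 100 mL × 4100 mL ÷ 100 = 38.13 g

HEPES buffer 88.97 mL; hemin 4.18 mL; nickel chloride hexahydrate 9.55 mg; casitone 38.13 g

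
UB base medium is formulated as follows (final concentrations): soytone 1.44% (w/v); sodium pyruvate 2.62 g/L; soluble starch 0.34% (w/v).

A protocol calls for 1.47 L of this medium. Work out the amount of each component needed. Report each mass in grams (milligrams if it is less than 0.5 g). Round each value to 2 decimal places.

Working volume: 1.47 L.
soytone: 1.44% w/v = 14.4 g/L → 14.4 × 1.47 L = 21.17 g
sodium pyruvate: 2.62 g/L × 1.47 L = 3.85 g
soluble starch: 0.34 g per 100 mL × 1470 mL ÷ 100 = 5.00 g

soytone 21.17 g; sodium pyruvate 3.85 g; soluble starch 5.00 g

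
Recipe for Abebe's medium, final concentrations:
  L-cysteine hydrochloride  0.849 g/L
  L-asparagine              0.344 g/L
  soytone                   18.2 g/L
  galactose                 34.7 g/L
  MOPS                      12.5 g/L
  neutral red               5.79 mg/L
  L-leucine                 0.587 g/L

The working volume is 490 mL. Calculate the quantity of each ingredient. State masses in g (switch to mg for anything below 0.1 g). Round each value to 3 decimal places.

L-cysteine hydrochloride 0.416 g; L-asparagine 0.169 g; soytone 8.918 g; galactose 17.003 g; MOPS 6.125 g; neutral red 2.837 mg; L-leucine 0.288 g

Target volume = 490 mL = 0.49 L.
L-cysteine hydrochloride: 0.849 g/L × 0.49 L = 0.416 g
L-asparagine: 0.344 g/L × 0.49 L = 0.169 g
soytone: 18.2 g/L × 0.49 L = 8.918 g
galactose: 34.7 g/L × 0.49 L = 17.003 g
MOPS: 12.5 g/L × 0.49 L = 6.125 g
neutral red: 5.79 mg/L × 0.49 L = 2.837 mg
L-leucine: 0.587 g/L × 0.49 L = 0.288 g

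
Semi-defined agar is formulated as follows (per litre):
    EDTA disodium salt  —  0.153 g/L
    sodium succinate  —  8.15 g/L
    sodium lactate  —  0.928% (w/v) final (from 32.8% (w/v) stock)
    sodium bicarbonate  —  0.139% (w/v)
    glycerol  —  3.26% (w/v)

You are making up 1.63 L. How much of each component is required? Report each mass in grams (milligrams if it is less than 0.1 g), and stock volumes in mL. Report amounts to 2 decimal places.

EDTA disodium salt 0.25 g; sodium succinate 13.28 g; sodium lactate 46.12 mL; sodium bicarbonate 2.27 g; glycerol 53.14 g

Working volume: 1.63 L.
EDTA disodium salt: 0.153 g/L × 1.63 L = 0.25 g
sodium succinate: 8.15 g/L × 1.63 L = 13.28 g
sodium lactate: dilute stock: 0.928% ÷ 32.8% × 1630 mL = 46.12 mL
sodium bicarbonate: 0.139 g per 100 mL × 1630 mL ÷ 100 = 2.27 g
glycerol: 3.26% w/v = 32.6 g/L → 32.6 × 1.63 L = 53.14 g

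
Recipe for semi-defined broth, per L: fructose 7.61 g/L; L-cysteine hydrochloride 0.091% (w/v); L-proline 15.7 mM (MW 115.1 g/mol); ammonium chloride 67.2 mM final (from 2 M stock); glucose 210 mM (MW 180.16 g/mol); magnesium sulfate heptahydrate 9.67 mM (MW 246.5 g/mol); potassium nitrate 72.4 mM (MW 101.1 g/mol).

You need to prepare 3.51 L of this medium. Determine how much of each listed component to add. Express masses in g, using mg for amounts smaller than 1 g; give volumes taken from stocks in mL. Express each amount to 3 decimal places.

fructose 26.711 g; L-cysteine hydrochloride 3.194 g; L-proline 6.343 g; ammonium chloride 117.936 mL; glucose 132.796 g; magnesium sulfate heptahydrate 8.367 g; potassium nitrate 25.692 g

Scale factor relative to 1 L: 3.51.
fructose: 7.61 g/L × 3.51 L = 26.711 g
L-cysteine hydrochloride: 0.091 g per 100 mL × 3510 mL ÷ 100 = 3.194 g
L-proline: 15.7 mmol/L × 115.1 g/mol × 3.51 L ÷ 1000 = 6.343 g
ammonium chloride: C1V1 = C2V2 → 67.2 mM × 3510 mL ÷ 2000 mM = 117.936 mL
glucose: 210 mmol/L × 180.16 g/mol × 3.51 L ÷ 1000 = 132.796 g
magnesium sulfate heptahydrate: 9.67 mmol/L × 246.5 g/mol × 3.51 L ÷ 1000 = 8.367 g
potassium nitrate: 72.4 mmol/L × 101.1 g/mol × 3.51 L ÷ 1000 = 25.692 g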